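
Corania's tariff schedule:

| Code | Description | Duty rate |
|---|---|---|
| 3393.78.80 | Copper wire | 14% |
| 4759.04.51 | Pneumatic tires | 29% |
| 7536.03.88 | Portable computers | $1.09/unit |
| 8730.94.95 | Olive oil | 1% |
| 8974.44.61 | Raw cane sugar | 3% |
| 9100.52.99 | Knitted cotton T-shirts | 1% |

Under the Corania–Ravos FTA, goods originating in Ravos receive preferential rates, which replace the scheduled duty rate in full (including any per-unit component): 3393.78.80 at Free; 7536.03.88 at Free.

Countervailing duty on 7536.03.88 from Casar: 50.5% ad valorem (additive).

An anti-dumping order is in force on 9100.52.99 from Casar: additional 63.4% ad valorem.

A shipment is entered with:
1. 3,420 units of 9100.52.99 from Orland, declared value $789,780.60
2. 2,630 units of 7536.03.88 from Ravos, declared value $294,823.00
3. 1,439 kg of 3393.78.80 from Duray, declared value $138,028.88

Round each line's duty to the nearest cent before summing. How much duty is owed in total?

$27,221.85

Line 1 (9100.52.99, Orland, 3,420 units, $789,780.60):
Base rate for 9100.52.99 is 1%.
The additional-duty order on 9100.52.99 targets Casar, not Orland; it does not apply.
Duty = $789,780.60 × 1% = $7,897.81.
Line 2 (7536.03.88, Ravos, 2,630 units, $294,823.00):
Base rate for 7536.03.88 is $1.09/unit.
Origin Ravos qualifies under the Corania–Ravos agreement and 7536.03.88 is covered: preferential rate Free applies instead.
The additional-duty order on 7536.03.88 targets Casar, not Ravos; it does not apply.
Duty = $294,823.00 × 0% = $0.00.
Line 3 (3393.78.80, Duray, 1,439 kg, $138,028.88):
Base rate for 3393.78.80 is 14%.
3393.78.80 has an FTA preferential rate, but origin Duray is not Ravos; base rate stands.
Duty = $138,028.88 × 14% = $19,324.04.
Total = $7,897.81 + $0.00 + $19,324.04 = $27,221.85.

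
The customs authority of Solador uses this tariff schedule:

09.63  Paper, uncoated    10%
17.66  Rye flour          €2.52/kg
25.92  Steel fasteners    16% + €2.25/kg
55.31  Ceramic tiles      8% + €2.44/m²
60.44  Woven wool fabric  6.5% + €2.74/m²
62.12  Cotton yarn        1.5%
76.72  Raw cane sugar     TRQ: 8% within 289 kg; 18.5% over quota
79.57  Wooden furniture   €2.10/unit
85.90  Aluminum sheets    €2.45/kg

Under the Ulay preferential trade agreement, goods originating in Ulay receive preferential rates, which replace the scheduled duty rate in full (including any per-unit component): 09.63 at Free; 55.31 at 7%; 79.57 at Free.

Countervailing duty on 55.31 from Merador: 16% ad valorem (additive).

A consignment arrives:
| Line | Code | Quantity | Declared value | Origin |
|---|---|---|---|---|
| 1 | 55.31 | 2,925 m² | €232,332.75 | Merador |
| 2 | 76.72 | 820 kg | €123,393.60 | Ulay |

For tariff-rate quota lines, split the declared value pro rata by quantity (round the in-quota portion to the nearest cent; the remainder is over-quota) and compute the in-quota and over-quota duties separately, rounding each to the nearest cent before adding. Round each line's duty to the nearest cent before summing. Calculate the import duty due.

Line 1 (55.31, Merador, 2,925 m², €232,332.75):
Base rate for 55.31 is 8% + €2.44/m².
55.31 has an FTA preferential rate, but origin Merador is not Ulay; base rate stands.
Additional duty on 55.31 from Merador: +16%. Applied ad valorem rate: 8% + 16% = 24%.
Duty = €232,332.75 × 24% + 2,925 × €2.44 = €62,896.86.
Line 2 (76.72, Ulay, 820 kg, €123,393.60):
Code 76.72 is under a tariff-rate quota (threshold 289 kg). In-quota: 289 kg at 8%; over-quota: 531 kg at 18.5%.
Pro-rata value split: in-quota = €123,393.60 × 289/820 = €43,488.72; over-quota = €123,393.60 − €43,488.72 = €79,904.88.
In-quota duty = €43,488.72 × 8% = €3,479.10. Over-quota duty = €79,904.88 × 18.5% = €14,782.40.
Line duty = €3,479.10 + €14,782.40 = €18,261.50.
Total = €62,896.86 + €18,261.50 = €81,158.36.

€81,158.36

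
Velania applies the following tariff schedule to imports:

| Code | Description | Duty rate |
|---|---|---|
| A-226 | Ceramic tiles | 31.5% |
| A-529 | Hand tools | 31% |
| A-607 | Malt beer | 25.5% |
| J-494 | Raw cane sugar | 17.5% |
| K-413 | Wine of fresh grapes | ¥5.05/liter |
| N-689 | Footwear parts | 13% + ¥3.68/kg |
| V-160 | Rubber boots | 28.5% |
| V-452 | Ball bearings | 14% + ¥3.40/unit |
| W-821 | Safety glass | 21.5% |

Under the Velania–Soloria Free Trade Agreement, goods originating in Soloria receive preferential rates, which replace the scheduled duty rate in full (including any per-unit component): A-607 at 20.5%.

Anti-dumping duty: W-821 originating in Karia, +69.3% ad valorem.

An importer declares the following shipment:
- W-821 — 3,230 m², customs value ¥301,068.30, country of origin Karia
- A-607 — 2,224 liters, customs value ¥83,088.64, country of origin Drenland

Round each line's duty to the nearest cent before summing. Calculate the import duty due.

¥294,557.62

Line 1 (W-821, Karia, 3,230 m², ¥301,068.30):
Base rate for W-821 is 21.5%.
Additional duty on W-821 from Karia: +69.3%. Applied ad valorem rate: 21.5% + 69.3% = 90.8%.
Duty = ¥301,068.30 × 90.8% = ¥273,370.02.
Line 2 (A-607, Drenland, 2,224 liters, ¥83,088.64):
Base rate for A-607 is 25.5%.
A-607 has an FTA preferential rate, but origin Drenland is not Soloria; base rate stands.
Duty = ¥83,088.64 × 25.5% = ¥21,187.60.
Total = ¥273,370.02 + ¥21,187.60 = ¥294,557.62.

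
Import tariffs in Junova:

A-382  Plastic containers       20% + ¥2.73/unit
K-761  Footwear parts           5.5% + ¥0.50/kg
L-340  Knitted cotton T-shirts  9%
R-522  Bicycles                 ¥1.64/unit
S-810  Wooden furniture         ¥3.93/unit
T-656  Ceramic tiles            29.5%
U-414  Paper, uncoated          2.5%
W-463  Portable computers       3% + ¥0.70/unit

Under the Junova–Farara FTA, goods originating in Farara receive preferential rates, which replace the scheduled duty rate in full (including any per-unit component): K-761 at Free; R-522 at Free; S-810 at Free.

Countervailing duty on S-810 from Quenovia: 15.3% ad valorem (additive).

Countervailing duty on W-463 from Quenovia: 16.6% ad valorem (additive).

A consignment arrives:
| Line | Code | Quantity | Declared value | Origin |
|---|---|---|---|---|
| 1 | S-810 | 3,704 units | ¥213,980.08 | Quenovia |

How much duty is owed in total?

Line 1 (S-810, Quenovia, 3,704 units, ¥213,980.08):
Base rate for S-810 is ¥3.93/unit.
S-810 has an FTA preferential rate, but origin Quenovia is not Farara; base rate stands.
Additional duty on S-810 from Quenovia: +15.3% ad valorem. Applied ad valorem rate = 15.3%.
Duty = ¥213,980.08 × 15.3% + 3,704 × ¥3.93 = ¥47,295.67.

¥47,295.67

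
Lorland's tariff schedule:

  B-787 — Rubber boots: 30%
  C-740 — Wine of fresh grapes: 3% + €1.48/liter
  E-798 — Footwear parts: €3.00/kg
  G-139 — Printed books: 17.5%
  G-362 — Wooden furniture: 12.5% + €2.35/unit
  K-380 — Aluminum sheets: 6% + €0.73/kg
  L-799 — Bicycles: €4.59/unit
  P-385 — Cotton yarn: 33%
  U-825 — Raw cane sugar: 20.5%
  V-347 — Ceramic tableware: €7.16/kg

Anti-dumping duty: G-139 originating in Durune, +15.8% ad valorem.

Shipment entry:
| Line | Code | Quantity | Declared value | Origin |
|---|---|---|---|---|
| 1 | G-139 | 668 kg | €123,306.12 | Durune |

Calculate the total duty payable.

€41,060.94

Line 1 (G-139, Durune, 668 kg, €123,306.12):
Base rate for G-139 is 17.5%.
Additional duty on G-139 from Durune: +15.8%. Applied ad valorem rate: 17.5% + 15.8% = 33.3%.
Duty = €123,306.12 × 33.3% = €41,060.94.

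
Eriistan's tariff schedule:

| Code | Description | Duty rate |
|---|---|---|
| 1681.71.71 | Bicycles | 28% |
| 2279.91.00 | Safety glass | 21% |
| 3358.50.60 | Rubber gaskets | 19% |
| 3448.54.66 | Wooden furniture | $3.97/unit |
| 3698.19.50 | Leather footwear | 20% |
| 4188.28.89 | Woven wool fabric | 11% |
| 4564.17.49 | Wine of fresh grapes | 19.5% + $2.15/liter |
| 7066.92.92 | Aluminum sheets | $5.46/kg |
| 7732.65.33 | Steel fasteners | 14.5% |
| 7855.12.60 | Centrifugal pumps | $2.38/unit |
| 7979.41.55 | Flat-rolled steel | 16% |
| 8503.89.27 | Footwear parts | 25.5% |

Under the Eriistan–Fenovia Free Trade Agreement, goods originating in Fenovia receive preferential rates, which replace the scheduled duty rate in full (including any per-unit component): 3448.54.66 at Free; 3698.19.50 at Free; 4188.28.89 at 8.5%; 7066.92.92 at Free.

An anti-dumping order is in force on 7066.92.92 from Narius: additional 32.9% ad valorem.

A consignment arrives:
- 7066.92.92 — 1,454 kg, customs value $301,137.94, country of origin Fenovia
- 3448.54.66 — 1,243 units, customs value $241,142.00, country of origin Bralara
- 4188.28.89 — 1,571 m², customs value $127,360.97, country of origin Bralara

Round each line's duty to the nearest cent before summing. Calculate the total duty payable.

Line 1 (7066.92.92, Fenovia, 1,454 kg, $301,137.94):
Base rate for 7066.92.92 is $5.46/kg.
Origin Fenovia qualifies under the Eriistan–Fenovia agreement and 7066.92.92 is covered: preferential rate Free applies instead.
The additional-duty order on 7066.92.92 targets Narius, not Fenovia; it does not apply.
Duty = $301,137.94 × 0% = $0.00.
Line 2 (3448.54.66, Bralara, 1,243 units, $241,142.00):
Base rate for 3448.54.66 is $3.97/unit.
3448.54.66 has an FTA preferential rate, but origin Bralara is not Fenovia; base rate stands.
Duty = 1,243 × $3.97 = $4,934.71.
Line 3 (4188.28.89, Bralara, 1,571 m², $127,360.97):
Base rate for 4188.28.89 is 11%.
4188.28.89 has an FTA preferential rate, but origin Bralara is not Fenovia; base rate stands.
Duty = $127,360.97 × 11% = $14,009.71.
Total = $0.00 + $4,934.71 + $14,009.71 = $18,944.42.

$18,944.42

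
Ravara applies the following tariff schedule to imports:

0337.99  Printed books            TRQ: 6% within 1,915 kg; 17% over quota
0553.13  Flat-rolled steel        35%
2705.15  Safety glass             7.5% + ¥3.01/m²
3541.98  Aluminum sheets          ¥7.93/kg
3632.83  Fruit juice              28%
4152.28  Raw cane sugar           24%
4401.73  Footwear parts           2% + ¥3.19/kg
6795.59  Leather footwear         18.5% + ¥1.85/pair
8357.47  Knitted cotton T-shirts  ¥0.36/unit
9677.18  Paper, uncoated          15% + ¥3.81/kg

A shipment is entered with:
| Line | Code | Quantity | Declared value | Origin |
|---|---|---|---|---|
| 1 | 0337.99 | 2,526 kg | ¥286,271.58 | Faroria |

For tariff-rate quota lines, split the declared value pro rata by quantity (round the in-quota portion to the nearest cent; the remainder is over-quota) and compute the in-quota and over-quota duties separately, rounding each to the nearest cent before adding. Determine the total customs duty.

¥24,793.21

Line 1 (0337.99, Faroria, 2,526 kg, ¥286,271.58):
Code 0337.99 is under a tariff-rate quota (threshold 1,915 kg). In-quota: 1,915 kg at 6%; over-quota: 611 kg at 17%.
Pro-rata value split: in-quota = ¥286,271.58 × 1,915/2,526 = ¥217,026.95; over-quota = ¥286,271.58 − ¥217,026.95 = ¥69,244.63.
In-quota duty = ¥217,026.95 × 6% = ¥13,021.62. Over-quota duty = ¥69,244.63 × 17% = ¥11,771.59.
Line duty = ¥13,021.62 + ¥11,771.59 = ¥24,793.21.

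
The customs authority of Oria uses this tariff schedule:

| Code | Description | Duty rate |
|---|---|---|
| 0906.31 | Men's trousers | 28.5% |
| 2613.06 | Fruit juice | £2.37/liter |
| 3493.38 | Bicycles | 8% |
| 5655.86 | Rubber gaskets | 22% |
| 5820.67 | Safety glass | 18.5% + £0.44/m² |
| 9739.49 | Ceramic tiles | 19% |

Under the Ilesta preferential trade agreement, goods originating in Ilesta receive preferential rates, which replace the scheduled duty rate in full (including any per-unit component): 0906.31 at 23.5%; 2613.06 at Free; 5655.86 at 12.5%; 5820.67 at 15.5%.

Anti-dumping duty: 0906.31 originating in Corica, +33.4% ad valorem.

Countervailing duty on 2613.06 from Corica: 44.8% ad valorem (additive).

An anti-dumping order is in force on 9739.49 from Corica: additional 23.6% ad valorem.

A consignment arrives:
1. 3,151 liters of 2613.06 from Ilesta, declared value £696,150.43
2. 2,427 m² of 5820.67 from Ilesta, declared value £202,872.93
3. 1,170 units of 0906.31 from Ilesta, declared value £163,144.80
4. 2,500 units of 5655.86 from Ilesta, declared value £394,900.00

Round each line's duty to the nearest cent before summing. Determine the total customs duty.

Line 1 (2613.06, Ilesta, 3,151 liters, £696,150.43):
Base rate for 2613.06 is £2.37/liter.
Origin Ilesta qualifies under the Oria–Ilesta agreement and 2613.06 is covered: preferential rate Free applies instead.
The additional-duty order on 2613.06 targets Corica, not Ilesta; it does not apply.
Duty = £696,150.43 × 0% = £0.00.
Line 2 (5820.67, Ilesta, 2,427 m², £202,872.93):
Base rate for 5820.67 is 18.5% + £0.44/m².
Origin Ilesta qualifies under the Oria–Ilesta agreement and 5820.67 is covered: preferential rate 15.5% applies instead.
Duty = £202,872.93 × 15.5% = £31,445.30.
Line 3 (0906.31, Ilesta, 1,170 units, £163,144.80):
Base rate for 0906.31 is 28.5%.
Origin Ilesta qualifies under the Oria–Ilesta agreement and 0906.31 is covered: preferential rate 23.5% applies instead.
The additional-duty order on 0906.31 targets Corica, not Ilesta; it does not apply.
Duty = £163,144.80 × 23.5% = £38,339.03.
Line 4 (5655.86, Ilesta, 2,500 units, £394,900.00):
Base rate for 5655.86 is 22%.
Origin Ilesta qualifies under the Oria–Ilesta agreement and 5655.86 is covered: preferential rate 12.5% applies instead.
Duty = £394,900.00 × 12.5% = £49,362.50.
Total = £0.00 + £31,445.30 + £38,339.03 + £49,362.50 = £119,146.83.

£119,146.83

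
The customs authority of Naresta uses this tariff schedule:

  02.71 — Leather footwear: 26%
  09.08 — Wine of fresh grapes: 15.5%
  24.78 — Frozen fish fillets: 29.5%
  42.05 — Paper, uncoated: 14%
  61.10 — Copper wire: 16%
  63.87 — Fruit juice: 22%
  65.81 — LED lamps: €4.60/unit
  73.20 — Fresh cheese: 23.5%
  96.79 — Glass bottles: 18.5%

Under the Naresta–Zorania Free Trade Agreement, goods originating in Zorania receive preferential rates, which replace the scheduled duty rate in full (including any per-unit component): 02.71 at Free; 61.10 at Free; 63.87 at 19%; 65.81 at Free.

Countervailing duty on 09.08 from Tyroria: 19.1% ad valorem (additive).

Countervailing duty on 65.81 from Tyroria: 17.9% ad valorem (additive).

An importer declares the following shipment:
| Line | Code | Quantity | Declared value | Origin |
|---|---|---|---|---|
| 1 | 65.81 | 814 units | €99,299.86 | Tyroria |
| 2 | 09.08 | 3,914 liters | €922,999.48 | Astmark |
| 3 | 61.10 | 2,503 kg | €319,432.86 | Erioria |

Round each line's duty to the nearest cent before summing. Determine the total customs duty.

Line 1 (65.81, Tyroria, 814 units, €99,299.86):
Base rate for 65.81 is €4.60/unit.
65.81 has an FTA preferential rate, but origin Tyroria is not Zorania; base rate stands.
Additional duty on 65.81 from Tyroria: +17.9% ad valorem. Applied ad valorem rate = 17.9%.
Duty = €99,299.86 × 17.9% + 814 × €4.60 = €21,519.07.
Line 2 (09.08, Astmark, 3,914 liters, €922,999.48):
Base rate for 09.08 is 15.5%.
The additional-duty order on 09.08 targets Tyroria, not Astmark; it does not apply.
Duty = €922,999.48 × 15.5% = €143,064.92.
Line 3 (61.10, Erioria, 2,503 kg, €319,432.86):
Base rate for 61.10 is 16%.
61.10 has an FTA preferential rate, but origin Erioria is not Zorania; base rate stands.
Duty = €319,432.86 × 16% = €51,109.26.
Total = €21,519.07 + €143,064.92 + €51,109.26 = €215,693.25.

€215,693.25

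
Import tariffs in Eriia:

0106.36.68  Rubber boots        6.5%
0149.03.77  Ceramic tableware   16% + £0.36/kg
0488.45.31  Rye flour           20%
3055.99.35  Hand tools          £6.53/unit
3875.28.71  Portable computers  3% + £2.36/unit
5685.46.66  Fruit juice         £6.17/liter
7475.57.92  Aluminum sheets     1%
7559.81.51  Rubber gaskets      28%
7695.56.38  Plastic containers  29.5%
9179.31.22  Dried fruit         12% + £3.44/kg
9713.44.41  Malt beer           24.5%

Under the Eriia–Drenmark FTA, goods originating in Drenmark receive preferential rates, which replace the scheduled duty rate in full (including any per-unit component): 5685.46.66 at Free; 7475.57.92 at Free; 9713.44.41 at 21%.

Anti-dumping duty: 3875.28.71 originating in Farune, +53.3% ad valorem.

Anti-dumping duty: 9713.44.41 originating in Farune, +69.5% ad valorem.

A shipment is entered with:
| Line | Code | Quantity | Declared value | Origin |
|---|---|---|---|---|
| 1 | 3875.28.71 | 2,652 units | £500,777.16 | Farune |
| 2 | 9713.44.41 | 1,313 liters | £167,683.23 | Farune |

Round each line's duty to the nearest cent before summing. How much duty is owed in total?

Line 1 (3875.28.71, Farune, 2,652 units, £500,777.16):
Base rate for 3875.28.71 is 3% + £2.36/unit.
Additional duty on 3875.28.71 from Farune: +53.3%. Applied ad valorem rate: 3% + 53.3% = 56.3%.
Duty = £500,777.16 × 56.3% + 2,652 × £2.36 = £288,196.26.
Line 2 (9713.44.41, Farune, 1,313 liters, £167,683.23):
Base rate for 9713.44.41 is 24.5%.
9713.44.41 has an FTA preferential rate, but origin Farune is not Drenmark; base rate stands.
Additional duty on 9713.44.41 from Farune: +69.5%. Applied ad valorem rate: 24.5% + 69.5% = 94%.
Duty = £167,683.23 × 94% = £157,622.24.
Total = £288,196.26 + £157,622.24 = £445,818.50.

£445,818.50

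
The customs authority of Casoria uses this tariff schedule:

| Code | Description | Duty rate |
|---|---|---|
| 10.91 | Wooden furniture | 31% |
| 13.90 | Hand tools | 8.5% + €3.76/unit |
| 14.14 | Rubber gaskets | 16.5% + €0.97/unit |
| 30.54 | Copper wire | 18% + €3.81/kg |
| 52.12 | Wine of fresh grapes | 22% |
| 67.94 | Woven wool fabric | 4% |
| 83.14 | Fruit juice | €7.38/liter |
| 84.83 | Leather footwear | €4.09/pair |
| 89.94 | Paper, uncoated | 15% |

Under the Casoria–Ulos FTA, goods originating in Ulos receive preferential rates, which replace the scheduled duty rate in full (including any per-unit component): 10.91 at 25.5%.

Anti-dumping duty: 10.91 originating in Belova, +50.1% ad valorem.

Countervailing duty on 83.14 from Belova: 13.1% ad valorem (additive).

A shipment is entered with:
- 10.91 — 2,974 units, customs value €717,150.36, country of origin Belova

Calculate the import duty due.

Line 1 (10.91, Belova, 2,974 units, €717,150.36):
Base rate for 10.91 is 31%.
10.91 has an FTA preferential rate, but origin Belova is not Ulos; base rate stands.
Additional duty on 10.91 from Belova: +50.1%. Applied ad valorem rate: 31% + 50.1% = 81.1%.
Duty = €717,150.36 × 81.1% = €581,608.94.

€581,608.94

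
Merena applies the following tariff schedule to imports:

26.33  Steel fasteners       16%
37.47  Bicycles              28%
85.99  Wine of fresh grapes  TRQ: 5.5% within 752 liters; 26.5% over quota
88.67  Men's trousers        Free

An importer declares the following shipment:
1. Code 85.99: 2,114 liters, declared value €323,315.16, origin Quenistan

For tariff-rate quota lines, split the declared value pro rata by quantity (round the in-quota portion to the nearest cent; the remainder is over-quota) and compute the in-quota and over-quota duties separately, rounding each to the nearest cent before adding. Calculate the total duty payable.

€61,526.23

Line 1 (85.99, Quenistan, 2,114 liters, €323,315.16):
Code 85.99 is under a tariff-rate quota (threshold 752 liters). In-quota: 752 liters at 5.5%; over-quota: 1,362 liters at 26.5%.
Pro-rata value split: in-quota = €323,315.16 × 752/2,114 = €115,010.88; over-quota = €323,315.16 − €115,010.88 = €208,304.28.
In-quota duty = €115,010.88 × 5.5% = €6,325.60. Over-quota duty = €208,304.28 × 26.5% = €55,200.63.
Line duty = €6,325.60 + €55,200.63 = €61,526.23.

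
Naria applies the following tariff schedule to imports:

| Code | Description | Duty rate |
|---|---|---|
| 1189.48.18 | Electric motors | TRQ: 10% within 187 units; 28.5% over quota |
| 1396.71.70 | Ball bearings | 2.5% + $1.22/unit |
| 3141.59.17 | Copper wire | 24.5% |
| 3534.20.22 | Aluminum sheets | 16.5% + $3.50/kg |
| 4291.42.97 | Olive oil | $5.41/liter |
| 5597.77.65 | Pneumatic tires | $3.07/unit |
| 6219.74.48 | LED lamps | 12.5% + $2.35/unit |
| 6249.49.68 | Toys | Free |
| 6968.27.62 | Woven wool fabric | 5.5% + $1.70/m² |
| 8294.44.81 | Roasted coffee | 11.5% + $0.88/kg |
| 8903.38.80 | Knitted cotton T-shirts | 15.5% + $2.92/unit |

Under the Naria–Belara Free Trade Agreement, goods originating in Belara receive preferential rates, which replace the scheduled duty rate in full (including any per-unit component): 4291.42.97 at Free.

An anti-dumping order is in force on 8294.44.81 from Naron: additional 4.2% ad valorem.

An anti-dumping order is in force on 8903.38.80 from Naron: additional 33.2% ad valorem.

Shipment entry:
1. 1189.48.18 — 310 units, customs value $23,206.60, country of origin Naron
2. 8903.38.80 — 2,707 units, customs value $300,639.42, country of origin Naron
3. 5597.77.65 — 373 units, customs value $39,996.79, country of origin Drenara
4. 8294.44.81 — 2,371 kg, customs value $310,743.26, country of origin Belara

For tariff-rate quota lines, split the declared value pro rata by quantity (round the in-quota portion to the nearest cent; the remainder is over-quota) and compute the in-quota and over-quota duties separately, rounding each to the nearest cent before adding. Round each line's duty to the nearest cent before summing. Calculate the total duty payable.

Line 1 (1189.48.18, Naron, 310 units, $23,206.60):
Code 1189.48.18 is under a tariff-rate quota (threshold 187 units). In-quota: 187 units at 10%; over-quota: 123 units at 28.5%.
Pro-rata value split: in-quota = $23,206.60 × 187/310 = $13,998.82; over-quota = $23,206.60 − $13,998.82 = $9,207.78.
In-quota duty = $13,998.82 × 10% = $1,399.88. Over-quota duty = $9,207.78 × 28.5% = $2,624.22.
Line duty = $1,399.88 + $2,624.22 = $4,024.10.
Line 2 (8903.38.80, Naron, 2,707 units, $300,639.42):
Base rate for 8903.38.80 is 15.5% + $2.92/unit.
Additional duty on 8903.38.80 from Naron: +33.2%. Applied ad valorem rate: 15.5% + 33.2% = 48.7%.
Duty = $300,639.42 × 48.7% + 2,707 × $2.92 = $154,315.84.
Line 3 (5597.77.65, Drenara, 373 units, $39,996.79):
Base rate for 5597.77.65 is $3.07/unit.
Duty = 373 × $3.07 = $1,145.11.
Line 4 (8294.44.81, Belara, 2,371 kg, $310,743.26):
Base rate for 8294.44.81 is 11.5% + $0.88/kg.
Origin Belara is the FTA partner but 8294.44.81 is not on the preference list; base rate stands.
The additional-duty order on 8294.44.81 targets Naron, not Belara; it does not apply.
Duty = $310,743.26 × 11.5% + 2,371 × $0.88 = $37,821.95.
Total = $4,024.10 + $154,315.84 + $1,145.11 + $37,821.95 = $197,307.00.

$197,307.00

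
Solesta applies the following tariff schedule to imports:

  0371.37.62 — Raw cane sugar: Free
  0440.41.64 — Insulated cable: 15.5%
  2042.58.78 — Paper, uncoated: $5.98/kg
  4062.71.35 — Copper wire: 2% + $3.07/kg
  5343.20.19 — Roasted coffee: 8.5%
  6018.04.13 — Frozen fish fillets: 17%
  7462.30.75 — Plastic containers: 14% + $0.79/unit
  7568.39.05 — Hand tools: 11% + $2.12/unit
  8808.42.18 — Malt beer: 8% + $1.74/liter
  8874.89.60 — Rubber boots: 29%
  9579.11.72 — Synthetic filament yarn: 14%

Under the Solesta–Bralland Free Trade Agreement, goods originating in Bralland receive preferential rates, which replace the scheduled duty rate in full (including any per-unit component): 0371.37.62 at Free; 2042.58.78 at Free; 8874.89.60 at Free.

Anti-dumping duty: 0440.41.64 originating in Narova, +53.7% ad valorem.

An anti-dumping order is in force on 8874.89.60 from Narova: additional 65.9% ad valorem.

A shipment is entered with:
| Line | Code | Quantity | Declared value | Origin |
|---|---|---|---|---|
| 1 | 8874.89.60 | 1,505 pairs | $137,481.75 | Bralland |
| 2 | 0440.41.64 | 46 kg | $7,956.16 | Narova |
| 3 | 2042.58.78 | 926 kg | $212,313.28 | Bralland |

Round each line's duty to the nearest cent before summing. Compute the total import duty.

$5,505.66

Line 1 (8874.89.60, Bralland, 1,505 pairs, $137,481.75):
Base rate for 8874.89.60 is 29%.
Origin Bralland qualifies under the Solesta–Bralland agreement and 8874.89.60 is covered: preferential rate Free applies instead.
The additional-duty order on 8874.89.60 targets Narova, not Bralland; it does not apply.
Duty = $137,481.75 × 0% = $0.00.
Line 2 (0440.41.64, Narova, 46 kg, $7,956.16):
Base rate for 0440.41.64 is 15.5%.
Additional duty on 0440.41.64 from Narova: +53.7%. Applied ad valorem rate: 15.5% + 53.7% = 69.2%.
Duty = $7,956.16 × 69.2% = $5,505.66.
Line 3 (2042.58.78, Bralland, 926 kg, $212,313.28):
Base rate for 2042.58.78 is $5.98/kg.
Origin Bralland qualifies under the Solesta–Bralland agreement and 2042.58.78 is covered: preferential rate Free applies instead.
Duty = $212,313.28 × 0% = $0.00.
Total = $0.00 + $5,505.66 + $0.00 = $5,505.66.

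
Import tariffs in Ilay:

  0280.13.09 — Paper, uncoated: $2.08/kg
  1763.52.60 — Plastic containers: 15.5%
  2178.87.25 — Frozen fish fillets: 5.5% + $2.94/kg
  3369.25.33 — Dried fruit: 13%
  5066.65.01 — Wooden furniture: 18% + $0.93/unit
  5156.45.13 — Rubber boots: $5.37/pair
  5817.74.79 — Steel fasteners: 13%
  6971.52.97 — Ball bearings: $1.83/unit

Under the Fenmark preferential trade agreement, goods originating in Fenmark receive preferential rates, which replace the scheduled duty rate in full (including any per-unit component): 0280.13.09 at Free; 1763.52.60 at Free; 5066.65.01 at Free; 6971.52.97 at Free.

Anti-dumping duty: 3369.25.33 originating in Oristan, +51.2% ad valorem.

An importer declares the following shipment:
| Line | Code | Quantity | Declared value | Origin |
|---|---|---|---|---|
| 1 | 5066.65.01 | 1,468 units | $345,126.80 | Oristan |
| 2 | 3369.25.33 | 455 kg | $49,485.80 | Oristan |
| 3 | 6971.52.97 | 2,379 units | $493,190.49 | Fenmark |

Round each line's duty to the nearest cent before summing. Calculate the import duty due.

Line 1 (5066.65.01, Oristan, 1,468 units, $345,126.80):
Base rate for 5066.65.01 is 18% + $0.93/unit.
5066.65.01 has an FTA preferential rate, but origin Oristan is not Fenmark; base rate stands.
Duty = $345,126.80 × 18% + 1,468 × $0.93 = $63,488.06.
Line 2 (3369.25.33, Oristan, 455 kg, $49,485.80):
Base rate for 3369.25.33 is 13%.
Additional duty on 3369.25.33 from Oristan: +51.2%. Applied ad valorem rate: 13% + 51.2% = 64.2%.
Duty = $49,485.80 × 64.2% = $31,769.88.
Line 3 (6971.52.97, Fenmark, 2,379 units, $493,190.49):
Base rate for 6971.52.97 is $1.83/unit.
Origin Fenmark qualifies under the Ilay–Fenmark agreement and 6971.52.97 is covered: preferential rate Free applies instead.
Duty = $493,190.49 × 0% = $0.00.
Total = $63,488.06 + $31,769.88 + $0.00 = $95,257.94.

$95,257.94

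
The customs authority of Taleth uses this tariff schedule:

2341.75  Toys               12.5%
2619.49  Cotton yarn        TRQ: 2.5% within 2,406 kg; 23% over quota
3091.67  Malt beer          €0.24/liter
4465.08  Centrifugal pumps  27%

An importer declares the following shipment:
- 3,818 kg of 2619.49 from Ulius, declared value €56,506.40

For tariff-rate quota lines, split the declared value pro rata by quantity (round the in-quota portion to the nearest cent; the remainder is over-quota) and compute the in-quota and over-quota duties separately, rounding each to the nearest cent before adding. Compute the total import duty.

€5,696.67

Line 1 (2619.49, Ulius, 3,818 kg, €56,506.40):
Code 2619.49 is under a tariff-rate quota (threshold 2,406 kg). In-quota: 2,406 kg at 2.5%; over-quota: 1,412 kg at 23%.
Pro-rata value split: in-quota = €56,506.40 × 2,406/3,818 = €35,608.80; over-quota = €56,506.40 − €35,608.80 = €20,897.60.
In-quota duty = €35,608.80 × 2.5% = €890.22. Over-quota duty = €20,897.60 × 23% = €4,806.45.
Line duty = €890.22 + €4,806.45 = €5,696.67.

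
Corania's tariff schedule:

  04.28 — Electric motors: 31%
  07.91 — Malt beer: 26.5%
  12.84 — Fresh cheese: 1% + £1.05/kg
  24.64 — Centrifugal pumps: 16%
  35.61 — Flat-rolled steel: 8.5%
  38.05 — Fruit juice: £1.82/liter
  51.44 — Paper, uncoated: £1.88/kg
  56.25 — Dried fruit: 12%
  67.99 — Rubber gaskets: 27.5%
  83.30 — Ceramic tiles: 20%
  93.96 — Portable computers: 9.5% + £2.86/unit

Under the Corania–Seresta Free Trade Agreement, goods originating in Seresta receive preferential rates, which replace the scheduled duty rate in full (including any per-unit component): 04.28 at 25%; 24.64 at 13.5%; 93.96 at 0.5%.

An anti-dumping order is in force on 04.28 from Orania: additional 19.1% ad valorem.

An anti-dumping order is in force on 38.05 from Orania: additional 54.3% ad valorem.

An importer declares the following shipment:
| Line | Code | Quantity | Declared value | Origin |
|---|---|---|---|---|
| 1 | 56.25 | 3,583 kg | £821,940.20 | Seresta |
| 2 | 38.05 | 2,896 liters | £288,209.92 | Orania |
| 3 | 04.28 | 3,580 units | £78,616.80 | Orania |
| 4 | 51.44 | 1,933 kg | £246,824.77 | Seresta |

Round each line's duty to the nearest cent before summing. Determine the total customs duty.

£303,422.59

Line 1 (56.25, Seresta, 3,583 kg, £821,940.20):
Base rate for 56.25 is 12%.
Origin Seresta is the FTA partner but 56.25 is not on the preference list; base rate stands.
Duty = £821,940.20 × 12% = £98,632.82.
Line 2 (38.05, Orania, 2,896 liters, £288,209.92):
Base rate for 38.05 is £1.82/liter.
Additional duty on 38.05 from Orania: +54.3% ad valorem. Applied ad valorem rate = 54.3%.
Duty = £288,209.92 × 54.3% + 2,896 × £1.82 = £161,768.71.
Line 3 (04.28, Orania, 3,580 units, £78,616.80):
Base rate for 04.28 is 31%.
04.28 has an FTA preferential rate, but origin Orania is not Seresta; base rate stands.
Additional duty on 04.28 from Orania: +19.1%. Applied ad valorem rate: 31% + 19.1% = 50.1%.
Duty = £78,616.80 × 50.1% = £39,387.02.
Line 4 (51.44, Seresta, 1,933 kg, £246,824.77):
Base rate for 51.44 is £1.88/kg.
Origin Seresta is the FTA partner but 51.44 is not on the preference list; base rate stands.
Duty = 1,933 × £1.88 = £3,634.04.
Total = £98,632.82 + £161,768.71 + £39,387.02 + £3,634.04 = £303,422.59.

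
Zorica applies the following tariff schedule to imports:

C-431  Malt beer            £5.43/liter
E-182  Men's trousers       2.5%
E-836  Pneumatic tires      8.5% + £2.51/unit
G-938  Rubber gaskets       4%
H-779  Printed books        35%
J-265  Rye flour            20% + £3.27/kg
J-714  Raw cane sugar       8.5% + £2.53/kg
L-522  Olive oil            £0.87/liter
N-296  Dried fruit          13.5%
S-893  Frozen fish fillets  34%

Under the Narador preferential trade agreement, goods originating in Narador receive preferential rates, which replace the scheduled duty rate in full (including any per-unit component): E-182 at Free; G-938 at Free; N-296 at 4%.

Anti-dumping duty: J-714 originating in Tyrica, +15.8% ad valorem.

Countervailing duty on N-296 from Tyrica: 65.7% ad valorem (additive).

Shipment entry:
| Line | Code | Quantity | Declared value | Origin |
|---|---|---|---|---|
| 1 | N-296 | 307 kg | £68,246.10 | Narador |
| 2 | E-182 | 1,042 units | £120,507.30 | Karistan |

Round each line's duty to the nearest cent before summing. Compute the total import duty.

Line 1 (N-296, Narador, 307 kg, £68,246.10):
Base rate for N-296 is 13.5%.
Origin Narador qualifies under the Zorica–Narador agreement and N-296 is covered: preferential rate 4% applies instead.
The additional-duty order on N-296 targets Tyrica, not Narador; it does not apply.
Duty = £68,246.10 × 4% = £2,729.84.
Line 2 (E-182, Karistan, 1,042 units, £120,507.30):
Base rate for E-182 is 2.5%.
E-182 has an FTA preferential rate, but origin Karistan is not Narador; base rate stands.
Duty = £120,507.30 × 2.5% = £3,012.68.
Total = £2,729.84 + £3,012.68 = £5,742.52.

£5,742.52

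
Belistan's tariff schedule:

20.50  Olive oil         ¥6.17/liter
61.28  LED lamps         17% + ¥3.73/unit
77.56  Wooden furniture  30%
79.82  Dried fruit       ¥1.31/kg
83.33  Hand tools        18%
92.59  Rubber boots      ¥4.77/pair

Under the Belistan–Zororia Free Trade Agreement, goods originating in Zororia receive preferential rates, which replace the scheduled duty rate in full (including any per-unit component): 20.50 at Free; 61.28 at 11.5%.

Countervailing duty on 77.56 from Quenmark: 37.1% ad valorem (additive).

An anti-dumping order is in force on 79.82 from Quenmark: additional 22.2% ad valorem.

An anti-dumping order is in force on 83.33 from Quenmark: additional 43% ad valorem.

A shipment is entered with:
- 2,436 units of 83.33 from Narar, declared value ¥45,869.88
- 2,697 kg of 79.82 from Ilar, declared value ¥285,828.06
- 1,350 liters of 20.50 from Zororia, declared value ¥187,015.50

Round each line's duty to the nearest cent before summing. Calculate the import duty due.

Line 1 (83.33, Narar, 2,436 units, ¥45,869.88):
Base rate for 83.33 is 18%.
The additional-duty order on 83.33 targets Quenmark, not Narar; it does not apply.
Duty = ¥45,869.88 × 18% = ¥8,256.58.
Line 2 (79.82, Ilar, 2,697 kg, ¥285,828.06):
Base rate for 79.82 is ¥1.31/kg.
The additional-duty order on 79.82 targets Quenmark, not Ilar; it does not apply.
Duty = 2,697 × ¥1.31 = ¥3,533.07.
Line 3 (20.50, Zororia, 1,350 liters, ¥187,015.50):
Base rate for 20.50 is ¥6.17/liter.
Origin Zororia qualifies under the Belistan–Zororia agreement and 20.50 is covered: preferential rate Free applies instead.
Duty = ¥187,015.50 × 0% = ¥0.00.
Total = ¥8,256.58 + ¥3,533.07 + ¥0.00 = ¥11,789.65.

¥11,789.65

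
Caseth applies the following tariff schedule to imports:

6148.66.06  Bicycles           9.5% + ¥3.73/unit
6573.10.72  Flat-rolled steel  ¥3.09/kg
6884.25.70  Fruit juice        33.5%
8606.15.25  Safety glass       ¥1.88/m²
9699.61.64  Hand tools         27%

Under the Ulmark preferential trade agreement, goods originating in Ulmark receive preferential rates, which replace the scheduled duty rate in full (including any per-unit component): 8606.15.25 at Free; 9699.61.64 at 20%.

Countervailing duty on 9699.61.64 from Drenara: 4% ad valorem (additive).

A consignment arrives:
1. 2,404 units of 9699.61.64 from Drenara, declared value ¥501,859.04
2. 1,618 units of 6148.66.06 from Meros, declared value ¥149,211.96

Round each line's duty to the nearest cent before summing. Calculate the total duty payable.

¥175,786.58

Line 1 (9699.61.64, Drenara, 2,404 units, ¥501,859.04):
Base rate for 9699.61.64 is 27%.
9699.61.64 has an FTA preferential rate, but origin Drenara is not Ulmark; base rate stands.
Additional duty on 9699.61.64 from Drenara: +4%. Applied ad valorem rate: 27% + 4% = 31%.
Duty = ¥501,859.04 × 31% = ¥155,576.30.
Line 2 (6148.66.06, Meros, 1,618 units, ¥149,211.96):
Base rate for 6148.66.06 is 9.5% + ¥3.73/unit.
Duty = ¥149,211.96 × 9.5% + 1,618 × ¥3.73 = ¥20,210.28.
Total = ¥155,576.30 + ¥20,210.28 = ¥175,786.58.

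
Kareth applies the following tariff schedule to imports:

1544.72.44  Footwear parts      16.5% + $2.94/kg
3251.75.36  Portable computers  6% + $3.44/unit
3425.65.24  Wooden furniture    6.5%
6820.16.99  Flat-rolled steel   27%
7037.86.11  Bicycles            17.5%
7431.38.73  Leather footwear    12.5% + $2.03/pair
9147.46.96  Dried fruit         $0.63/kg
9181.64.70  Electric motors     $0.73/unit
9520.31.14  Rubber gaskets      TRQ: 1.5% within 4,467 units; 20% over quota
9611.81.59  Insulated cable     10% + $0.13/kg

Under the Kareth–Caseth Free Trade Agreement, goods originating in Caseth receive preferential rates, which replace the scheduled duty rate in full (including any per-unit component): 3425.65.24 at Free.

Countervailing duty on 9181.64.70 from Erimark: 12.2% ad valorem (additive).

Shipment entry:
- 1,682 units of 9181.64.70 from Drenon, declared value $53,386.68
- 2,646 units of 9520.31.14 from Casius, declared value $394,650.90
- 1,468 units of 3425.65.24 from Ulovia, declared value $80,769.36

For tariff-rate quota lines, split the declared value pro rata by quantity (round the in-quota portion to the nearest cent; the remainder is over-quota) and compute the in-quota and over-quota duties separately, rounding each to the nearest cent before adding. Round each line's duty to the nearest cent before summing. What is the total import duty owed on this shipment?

$12,397.63

Line 1 (9181.64.70, Drenon, 1,682 units, $53,386.68):
Base rate for 9181.64.70 is $0.73/unit.
The additional-duty order on 9181.64.70 targets Erimark, not Drenon; it does not apply.
Duty = 1,682 × $0.73 = $1,227.86.
Line 2 (9520.31.14, Casius, 2,646 units, $394,650.90):
Code 9520.31.14 is under a tariff-rate quota (threshold 4,467 units). Quantity 2,646 units is within the quota, so the in-quota rate 1.5% applies to the full value.
Duty = $394,650.90 × 1.5% = $5,919.76.
Line 3 (3425.65.24, Ulovia, 1,468 units, $80,769.36):
Base rate for 3425.65.24 is 6.5%.
3425.65.24 has an FTA preferential rate, but origin Ulovia is not Caseth; base rate stands.
Duty = $80,769.36 × 6.5% = $5,250.01.
Total = $1,227.86 + $5,919.76 + $5,250.01 = $12,397.63.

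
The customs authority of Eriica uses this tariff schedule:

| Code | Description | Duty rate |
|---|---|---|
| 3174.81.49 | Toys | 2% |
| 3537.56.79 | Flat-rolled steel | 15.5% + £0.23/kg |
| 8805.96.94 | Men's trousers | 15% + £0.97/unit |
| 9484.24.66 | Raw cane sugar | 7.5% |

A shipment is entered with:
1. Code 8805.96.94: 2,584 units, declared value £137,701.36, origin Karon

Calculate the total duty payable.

Line 1 (8805.96.94, Karon, 2,584 units, £137,701.36):
Base rate for 8805.96.94 is 15% + £0.97/unit.
Duty = £137,701.36 × 15% + 2,584 × £0.97 = £23,161.68.

£23,161.68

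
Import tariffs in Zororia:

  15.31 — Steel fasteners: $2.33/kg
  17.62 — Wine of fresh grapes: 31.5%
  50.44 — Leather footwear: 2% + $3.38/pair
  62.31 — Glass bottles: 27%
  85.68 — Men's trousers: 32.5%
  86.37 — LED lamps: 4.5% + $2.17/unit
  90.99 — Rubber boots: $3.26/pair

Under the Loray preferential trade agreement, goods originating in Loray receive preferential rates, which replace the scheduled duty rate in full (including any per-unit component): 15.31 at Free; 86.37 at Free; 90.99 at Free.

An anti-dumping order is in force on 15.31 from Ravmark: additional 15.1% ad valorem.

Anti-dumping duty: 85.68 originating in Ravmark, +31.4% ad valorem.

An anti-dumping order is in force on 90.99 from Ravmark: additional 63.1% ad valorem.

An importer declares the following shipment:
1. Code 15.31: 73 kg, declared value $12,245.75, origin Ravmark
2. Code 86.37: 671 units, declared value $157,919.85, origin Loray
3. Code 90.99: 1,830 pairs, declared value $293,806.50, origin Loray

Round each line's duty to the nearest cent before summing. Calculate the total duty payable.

$2,019.20

Line 1 (15.31, Ravmark, 73 kg, $12,245.75):
Base rate for 15.31 is $2.33/kg.
15.31 has an FTA preferential rate, but origin Ravmark is not Loray; base rate stands.
Additional duty on 15.31 from Ravmark: +15.1% ad valorem. Applied ad valorem rate = 15.1%.
Duty = $12,245.75 × 15.1% + 73 × $2.33 = $2,019.20.
Line 2 (86.37, Loray, 671 units, $157,919.85):
Base rate for 86.37 is 4.5% + $2.17/unit.
Origin Loray qualifies under the Zororia–Loray agreement and 86.37 is covered: preferential rate Free applies instead.
Duty = $157,919.85 × 0% = $0.00.
Line 3 (90.99, Loray, 1,830 pairs, $293,806.50):
Base rate for 90.99 is $3.26/pair.
Origin Loray qualifies under the Zororia–Loray agreement and 90.99 is covered: preferential rate Free applies instead.
The additional-duty order on 90.99 targets Ravmark, not Loray; it does not apply.
Duty = $293,806.50 × 0% = $0.00.
Total = $2,019.20 + $0.00 + $0.00 = $2,019.20.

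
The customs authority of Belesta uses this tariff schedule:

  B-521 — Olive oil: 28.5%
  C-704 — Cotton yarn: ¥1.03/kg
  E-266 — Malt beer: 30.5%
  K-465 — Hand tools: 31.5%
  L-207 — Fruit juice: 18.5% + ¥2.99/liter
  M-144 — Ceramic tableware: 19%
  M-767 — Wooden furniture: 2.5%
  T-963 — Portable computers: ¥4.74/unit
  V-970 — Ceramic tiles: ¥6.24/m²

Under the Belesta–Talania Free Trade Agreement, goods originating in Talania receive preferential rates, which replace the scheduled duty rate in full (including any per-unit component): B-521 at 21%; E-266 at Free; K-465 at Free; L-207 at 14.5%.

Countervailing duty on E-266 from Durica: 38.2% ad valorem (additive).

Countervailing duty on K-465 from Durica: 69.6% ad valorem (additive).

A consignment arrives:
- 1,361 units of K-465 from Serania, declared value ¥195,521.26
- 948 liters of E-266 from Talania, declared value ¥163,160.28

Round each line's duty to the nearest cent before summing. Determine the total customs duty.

Line 1 (K-465, Serania, 1,361 units, ¥195,521.26):
Base rate for K-465 is 31.5%.
K-465 has an FTA preferential rate, but origin Serania is not Talania; base rate stands.
The additional-duty order on K-465 targets Durica, not Serania; it does not apply.
Duty = ¥195,521.26 × 31.5% = ¥61,589.20.
Line 2 (E-266, Talania, 948 liters, ¥163,160.28):
Base rate for E-266 is 30.5%.
Origin Talania qualifies under the Belesta–Talania agreement and E-266 is covered: preferential rate Free applies instead.
The additional-duty order on E-266 targets Durica, not Talania; it does not apply.
Duty = ¥163,160.28 × 0% = ¥0.00.
Total = ¥61,589.20 + ¥0.00 = ¥61,589.20.

¥61,589.20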